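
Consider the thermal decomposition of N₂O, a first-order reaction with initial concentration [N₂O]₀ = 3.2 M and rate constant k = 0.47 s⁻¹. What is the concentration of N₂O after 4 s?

0.4883 M

Step 1: For a first-order reaction: [N₂O] = [N₂O]₀ × e^(-kt)
Step 2: [N₂O] = 3.2 × e^(-0.47 × 4)
Step 3: [N₂O] = 3.2 × e^(-1.88)
Step 4: [N₂O] = 3.2 × 0.15259 = 0.4883 M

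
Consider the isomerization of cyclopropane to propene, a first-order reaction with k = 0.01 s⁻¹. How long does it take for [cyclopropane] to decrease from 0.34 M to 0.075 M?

151.1 s

Step 1: For first-order: t = ln([cyclopropane]₀/[cyclopropane])/k
Step 2: t = ln(0.34/0.075)/0.01
Step 3: t = ln(4.533)/0.01
Step 4: t = 1.511/0.01 = 151.1 s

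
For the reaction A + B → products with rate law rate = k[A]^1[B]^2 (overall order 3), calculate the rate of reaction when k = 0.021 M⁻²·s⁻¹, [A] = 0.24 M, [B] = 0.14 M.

9.878e-05 M/s

Step 1: The rate law is rate = k[A]^1[B]^2, overall order = 1+2 = 3
Step 2: Substitute values: rate = 0.021 × (0.24)^1 × (0.14)^2
Step 3: rate = 0.021 × 0.24 × 0.0196 = 9.8784e-05 M/s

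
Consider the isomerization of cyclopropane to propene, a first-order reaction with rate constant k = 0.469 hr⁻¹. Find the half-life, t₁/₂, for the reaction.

1.478 hr

Step 1: For a first-order reaction, t₁/₂ = ln(2)/k
Step 2: t₁/₂ = ln(2)/0.469
Step 3: t₁/₂ = 0.6931/0.469 = 1.478 hr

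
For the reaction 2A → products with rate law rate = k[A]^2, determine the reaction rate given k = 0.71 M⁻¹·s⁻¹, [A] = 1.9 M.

2.563 M/s

Step 1: Identify the rate law: rate = k[A]^2
Step 2: Substitute values: rate = 0.71 × (1.9)^2
Step 3: Calculate: rate = 0.71 × 3.61 = 2.5631 M/s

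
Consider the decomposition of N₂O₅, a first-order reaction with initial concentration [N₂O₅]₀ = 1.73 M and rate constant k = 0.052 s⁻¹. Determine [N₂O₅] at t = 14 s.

0.8354 M

Step 1: For a first-order reaction: [N₂O₅] = [N₂O₅]₀ × e^(-kt)
Step 2: [N₂O₅] = 1.73 × e^(-0.052 × 14)
Step 3: [N₂O₅] = 1.73 × e^(-0.728)
Step 4: [N₂O₅] = 1.73 × 0.482874 = 0.8354 M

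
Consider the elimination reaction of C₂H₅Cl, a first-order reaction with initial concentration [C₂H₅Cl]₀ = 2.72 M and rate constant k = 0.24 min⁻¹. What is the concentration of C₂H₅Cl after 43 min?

8.967e-05 M

Step 1: For a first-order reaction: [C₂H₅Cl] = [C₂H₅Cl]₀ × e^(-kt)
Step 2: [C₂H₅Cl] = 2.72 × e^(-0.24 × 43)
Step 3: [C₂H₅Cl] = 2.72 × e^(-10.32)
Step 4: [C₂H₅Cl] = 2.72 × 3.29671e-05 = 8.967e-05 M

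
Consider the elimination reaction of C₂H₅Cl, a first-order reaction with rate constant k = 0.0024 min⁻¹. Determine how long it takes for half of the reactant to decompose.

288.8 min

Step 1: For a first-order reaction, t₁/₂ = ln(2)/k
Step 2: t₁/₂ = ln(2)/0.0024
Step 3: t₁/₂ = 0.6931/0.0024 = 288.8 min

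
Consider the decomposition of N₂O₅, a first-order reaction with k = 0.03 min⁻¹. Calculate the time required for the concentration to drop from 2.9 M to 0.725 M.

46.21 min

Step 1: For first-order: t = ln([N₂O₅]₀/[N₂O₅])/k
Step 2: t = ln(2.9/0.725)/0.03
Step 3: t = ln(4)/0.03
Step 4: t = 1.386/0.03 = 46.21 min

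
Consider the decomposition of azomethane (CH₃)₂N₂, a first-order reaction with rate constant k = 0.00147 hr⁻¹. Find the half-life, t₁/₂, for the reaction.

471.5 hr

Step 1: For a first-order reaction, t₁/₂ = ln(2)/k
Step 2: t₁/₂ = ln(2)/0.00147
Step 3: t₁/₂ = 0.6931/0.00147 = 471.5 hr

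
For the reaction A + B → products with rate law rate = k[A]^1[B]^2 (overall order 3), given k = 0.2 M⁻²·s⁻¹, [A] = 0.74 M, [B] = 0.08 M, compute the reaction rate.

0.0009472 M/s

Step 1: The rate law is rate = k[A]^1[B]^2, overall order = 1+2 = 3
Step 2: Substitute values: rate = 0.2 × (0.74)^1 × (0.08)^2
Step 3: rate = 0.2 × 0.74 × 0.0064 = 0.0009472 M/s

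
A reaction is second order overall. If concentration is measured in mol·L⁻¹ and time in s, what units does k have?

(mol·L⁻¹)⁻¹·s⁻¹

Step 1: For overall order n, rate = k × (concentration)^n.
Step 2: Rate has units mol·L⁻¹·s⁻¹; concentration term has units (mol·L⁻¹)^2.
Step 3: k = rate / (concentration)^n, so units of k = (mol·L⁻¹)^(1-2)·s⁻¹ = (mol·L⁻¹)⁻¹·s⁻¹.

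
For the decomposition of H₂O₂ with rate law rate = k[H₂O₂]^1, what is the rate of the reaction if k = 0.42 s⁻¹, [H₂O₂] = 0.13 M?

0.0546 M/s

Step 1: Identify the rate law: rate = k[H₂O₂]^1
Step 2: Substitute values: rate = 0.42 × (0.13)^1
Step 3: Calculate: rate = 0.42 × 0.13 = 0.0546 M/s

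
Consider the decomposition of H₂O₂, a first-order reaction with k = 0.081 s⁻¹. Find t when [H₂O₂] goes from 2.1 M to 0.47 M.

18.48 s

Step 1: For first-order: t = ln([H₂O₂]₀/[H₂O₂])/k
Step 2: t = ln(2.1/0.47)/0.081
Step 3: t = ln(4.468)/0.081
Step 4: t = 1.497/0.081 = 18.48 s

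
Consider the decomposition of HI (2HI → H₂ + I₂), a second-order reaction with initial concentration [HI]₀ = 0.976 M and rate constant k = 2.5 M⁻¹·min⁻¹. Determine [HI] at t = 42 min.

0.009432 M

Step 1: For a second-order reaction: 1/[HI] = 1/[HI]₀ + kt
Step 2: 1/[HI] = 1/0.976 + 2.5 × 42
Step 3: 1/[HI] = 1.025 + 105 = 106
Step 4: [HI] = 1/106 = 0.009432 M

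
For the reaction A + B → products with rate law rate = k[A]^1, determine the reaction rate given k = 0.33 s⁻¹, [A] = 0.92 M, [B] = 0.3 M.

0.3036 M/s

Step 1: The rate law is rate = k[A]^1
Step 2: Note that the rate does not depend on [B] (zero order in B).
Step 3: rate = 0.33 × (0.92)^1 = 0.3036 M/s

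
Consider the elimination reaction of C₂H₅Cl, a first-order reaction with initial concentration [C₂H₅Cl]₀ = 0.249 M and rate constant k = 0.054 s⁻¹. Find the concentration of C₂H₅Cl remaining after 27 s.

0.05794 M

Step 1: For a first-order reaction: [C₂H₅Cl] = [C₂H₅Cl]₀ × e^(-kt)
Step 2: [C₂H₅Cl] = 0.249 × e^(-0.054 × 27)
Step 3: [C₂H₅Cl] = 0.249 × e^(-1.458)
Step 4: [C₂H₅Cl] = 0.249 × 0.232701 = 0.05794 M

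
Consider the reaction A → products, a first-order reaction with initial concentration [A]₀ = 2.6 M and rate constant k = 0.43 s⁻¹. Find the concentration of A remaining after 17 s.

0.001739 M

Step 1: For a first-order reaction: [A] = [A]₀ × e^(-kt)
Step 2: [A] = 2.6 × e^(-0.43 × 17)
Step 3: [A] = 2.6 × e^(-7.31)
Step 4: [A] = 2.6 × 0.000668817 = 0.001739 M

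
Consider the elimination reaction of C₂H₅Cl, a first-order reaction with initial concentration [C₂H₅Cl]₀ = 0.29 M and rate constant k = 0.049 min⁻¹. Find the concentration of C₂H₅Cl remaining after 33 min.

0.05756 M

Step 1: For a first-order reaction: [C₂H₅Cl] = [C₂H₅Cl]₀ × e^(-kt)
Step 2: [C₂H₅Cl] = 0.29 × e^(-0.049 × 33)
Step 3: [C₂H₅Cl] = 0.29 × e^(-1.617)
Step 4: [C₂H₅Cl] = 0.29 × 0.198493 = 0.05756 M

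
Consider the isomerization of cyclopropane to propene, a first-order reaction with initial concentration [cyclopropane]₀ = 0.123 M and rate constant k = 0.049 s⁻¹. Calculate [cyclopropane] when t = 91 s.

0.001424 M

Step 1: For a first-order reaction: [cyclopropane] = [cyclopropane]₀ × e^(-kt)
Step 2: [cyclopropane] = 0.123 × e^(-0.049 × 91)
Step 3: [cyclopropane] = 0.123 × e^(-4.459)
Step 4: [cyclopropane] = 0.123 × 0.0115739 = 0.001424 M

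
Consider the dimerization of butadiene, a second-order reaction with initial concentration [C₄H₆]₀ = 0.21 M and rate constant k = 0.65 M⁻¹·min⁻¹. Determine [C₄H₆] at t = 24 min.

0.04911 M

Step 1: For a second-order reaction: 1/[C₄H₆] = 1/[C₄H₆]₀ + kt
Step 2: 1/[C₄H₆] = 1/0.21 + 0.65 × 24
Step 3: 1/[C₄H₆] = 4.762 + 15.6 = 20.36
Step 4: [C₄H₆] = 1/20.36 = 0.04911 M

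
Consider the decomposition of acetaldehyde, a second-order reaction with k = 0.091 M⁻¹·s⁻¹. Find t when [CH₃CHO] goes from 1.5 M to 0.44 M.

17.65 s

Step 1: For second-order: t = (1/[CH₃CHO] - 1/[CH₃CHO]₀)/k
Step 2: t = (1/0.44 - 1/1.5)/0.091
Step 3: t = (2.273 - 0.6667)/0.091
Step 4: t = 1.606/0.091 = 17.65 s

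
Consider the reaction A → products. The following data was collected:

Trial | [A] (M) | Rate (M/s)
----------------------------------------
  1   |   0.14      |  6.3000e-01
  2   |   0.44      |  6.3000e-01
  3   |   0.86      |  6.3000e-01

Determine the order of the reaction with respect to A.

zeroth order (0)

Step 1: Compare trials - when concentration changes, rate stays constant.
Step 2: rate₂/rate₁ = 6.3000e-01/6.3000e-01 = 1
Step 3: [A]₂/[A]₁ = 0.44/0.14 = 3.143
Step 4: Since rate ratio ≈ (conc ratio)^0, the reaction is zeroth order.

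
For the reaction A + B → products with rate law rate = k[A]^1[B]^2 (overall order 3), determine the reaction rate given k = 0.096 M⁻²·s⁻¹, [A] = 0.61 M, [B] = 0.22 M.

0.002834 M/s

Step 1: The rate law is rate = k[A]^1[B]^2, overall order = 1+2 = 3
Step 2: Substitute values: rate = 0.096 × (0.61)^1 × (0.22)^2
Step 3: rate = 0.096 × 0.61 × 0.0484 = 0.0028343 M/s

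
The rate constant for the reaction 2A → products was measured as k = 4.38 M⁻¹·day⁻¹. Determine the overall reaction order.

second order (2)

Step 1: The units of k for an nth-order reaction are (concentration)^(1-n)·(time)⁻¹.
Step 2: Here k has units M⁻¹·day⁻¹, so the concentration exponent is -1.
Step 3: 1 - n = -1 ⇒ n = 2. The reaction is second order.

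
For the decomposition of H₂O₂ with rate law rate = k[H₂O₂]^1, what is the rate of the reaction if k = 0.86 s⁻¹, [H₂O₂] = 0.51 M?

0.4386 M/s

Step 1: Identify the rate law: rate = k[H₂O₂]^1
Step 2: Substitute values: rate = 0.86 × (0.51)^1
Step 3: Calculate: rate = 0.86 × 0.51 = 0.4386 M/s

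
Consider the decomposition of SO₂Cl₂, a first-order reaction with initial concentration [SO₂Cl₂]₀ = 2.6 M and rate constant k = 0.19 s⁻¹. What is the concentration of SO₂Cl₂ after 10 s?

0.3889 M

Step 1: For a first-order reaction: [SO₂Cl₂] = [SO₂Cl₂]₀ × e^(-kt)
Step 2: [SO₂Cl₂] = 2.6 × e^(-0.19 × 10)
Step 3: [SO₂Cl₂] = 2.6 × e^(-1.9)
Step 4: [SO₂Cl₂] = 2.6 × 0.149569 = 0.3889 M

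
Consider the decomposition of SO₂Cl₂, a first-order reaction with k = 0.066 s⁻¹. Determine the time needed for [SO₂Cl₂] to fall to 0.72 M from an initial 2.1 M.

16.22 s

Step 1: For first-order: t = ln([SO₂Cl₂]₀/[SO₂Cl₂])/k
Step 2: t = ln(2.1/0.72)/0.066
Step 3: t = ln(2.917)/0.066
Step 4: t = 1.07/0.066 = 16.22 s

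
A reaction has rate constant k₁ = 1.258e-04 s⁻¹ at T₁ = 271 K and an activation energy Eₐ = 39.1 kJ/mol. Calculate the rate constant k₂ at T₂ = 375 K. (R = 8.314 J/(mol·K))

1.548e-02 s⁻¹

Step 1: Use the two-temperature Arrhenius form: ln(k₂/k₁) = -Eₐ/R × (1/T₂ - 1/T₁)
Step 2: Convert Eₐ to J/mol: 39.1 kJ/mol = 39100 J/mol
Step 3: 1/T₂ - 1/T₁ = 1/375 - 1/271 = -1.023370e-03 K⁻¹
Step 4: ln(k₂/k₁) = -39100/8.314 × -1.023370e-03 = 4.81282
Step 5: k₂ = k₁ × exp(4.81282) = 1.258e-04 × 1.23078e+02 = 1.548e-02 s⁻¹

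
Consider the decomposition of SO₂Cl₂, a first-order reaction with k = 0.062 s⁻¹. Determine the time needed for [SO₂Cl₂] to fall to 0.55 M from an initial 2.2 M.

22.36 s

Step 1: For first-order: t = ln([SO₂Cl₂]₀/[SO₂Cl₂])/k
Step 2: t = ln(2.2/0.55)/0.062
Step 3: t = ln(4)/0.062
Step 4: t = 1.386/0.062 = 22.36 s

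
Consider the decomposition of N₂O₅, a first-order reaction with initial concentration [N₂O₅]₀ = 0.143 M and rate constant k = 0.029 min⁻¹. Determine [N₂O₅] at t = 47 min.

0.03659 M

Step 1: For a first-order reaction: [N₂O₅] = [N₂O₅]₀ × e^(-kt)
Step 2: [N₂O₅] = 0.143 × e^(-0.029 × 47)
Step 3: [N₂O₅] = 0.143 × e^(-1.363)
Step 4: [N₂O₅] = 0.143 × 0.255892 = 0.03659 M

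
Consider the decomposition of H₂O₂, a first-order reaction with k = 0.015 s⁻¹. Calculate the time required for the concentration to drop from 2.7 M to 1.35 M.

46.21 s

Step 1: For first-order: t = ln([H₂O₂]₀/[H₂O₂])/k
Step 2: t = ln(2.7/1.35)/0.015
Step 3: t = ln(2)/0.015
Step 4: t = 0.6931/0.015 = 46.21 s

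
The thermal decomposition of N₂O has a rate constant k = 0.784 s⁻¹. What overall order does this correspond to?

first order (1)

Step 1: The units of k for an nth-order reaction are (concentration)^(1-n)·(time)⁻¹.
Step 2: Here k has units s⁻¹, so the concentration exponent is 0.
Step 3: 1 - n = 0 ⇒ n = 1. The reaction is first order.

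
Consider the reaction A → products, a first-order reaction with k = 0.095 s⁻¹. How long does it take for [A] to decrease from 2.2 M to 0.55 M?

14.59 s

Step 1: For first-order: t = ln([A]₀/[A])/k
Step 2: t = ln(2.2/0.55)/0.095
Step 3: t = ln(4)/0.095
Step 4: t = 1.386/0.095 = 14.59 s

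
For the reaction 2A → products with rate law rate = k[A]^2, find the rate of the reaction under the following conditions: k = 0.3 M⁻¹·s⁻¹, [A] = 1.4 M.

0.588 M/s

Step 1: Identify the rate law: rate = k[A]^2
Step 2: Substitute values: rate = 0.3 × (1.4)^2
Step 3: Calculate: rate = 0.3 × 1.96 = 0.588 M/s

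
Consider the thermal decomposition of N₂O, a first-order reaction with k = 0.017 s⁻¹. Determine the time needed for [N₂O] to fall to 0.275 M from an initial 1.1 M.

81.55 s

Step 1: For first-order: t = ln([N₂O]₀/[N₂O])/k
Step 2: t = ln(1.1/0.275)/0.017
Step 3: t = ln(4)/0.017
Step 4: t = 1.386/0.017 = 81.55 s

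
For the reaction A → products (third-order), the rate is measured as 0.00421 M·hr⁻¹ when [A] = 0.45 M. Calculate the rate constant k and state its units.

0.0462 M⁻²·hr⁻¹

Step 1: rate = k[A]^3, so k = rate / [A]^3.
Step 2: k = 0.00421 / (0.45)^3 = 0.00421 / 0.09113.
Step 3: k = 0.0462 M⁻²·hr⁻¹.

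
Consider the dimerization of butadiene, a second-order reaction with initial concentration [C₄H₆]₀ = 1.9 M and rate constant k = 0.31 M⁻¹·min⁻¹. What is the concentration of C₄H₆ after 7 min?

0.3709 M

Step 1: For a second-order reaction: 1/[C₄H₆] = 1/[C₄H₆]₀ + kt
Step 2: 1/[C₄H₆] = 1/1.9 + 0.31 × 7
Step 3: 1/[C₄H₆] = 0.5263 + 2.17 = 2.696
Step 4: [C₄H₆] = 1/2.696 = 0.3709 M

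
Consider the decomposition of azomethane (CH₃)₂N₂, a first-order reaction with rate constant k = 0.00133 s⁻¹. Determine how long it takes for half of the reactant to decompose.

521.2 s

Step 1: For a first-order reaction, t₁/₂ = ln(2)/k
Step 2: t₁/₂ = ln(2)/0.00133
Step 3: t₁/₂ = 0.6931/0.00133 = 521.2 s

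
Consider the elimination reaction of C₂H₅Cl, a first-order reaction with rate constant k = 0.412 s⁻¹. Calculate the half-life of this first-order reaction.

1.682 s

Step 1: For a first-order reaction, t₁/₂ = ln(2)/k
Step 2: t₁/₂ = ln(2)/0.412
Step 3: t₁/₂ = 0.6931/0.412 = 1.682 s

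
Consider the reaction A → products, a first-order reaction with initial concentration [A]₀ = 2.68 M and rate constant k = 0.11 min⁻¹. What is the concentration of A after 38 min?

0.041 M

Step 1: For a first-order reaction: [A] = [A]₀ × e^(-kt)
Step 2: [A] = 2.68 × e^(-0.11 × 38)
Step 3: [A] = 2.68 × e^(-4.18)
Step 4: [A] = 2.68 × 0.0152985 = 0.041 M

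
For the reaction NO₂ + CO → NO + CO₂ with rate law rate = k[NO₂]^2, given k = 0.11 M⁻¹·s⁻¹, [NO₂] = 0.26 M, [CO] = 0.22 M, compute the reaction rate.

0.007436 M/s

Step 1: The rate law is rate = k[NO₂]^2
Step 2: Note that the rate does not depend on [CO] (zero order in CO).
Step 3: rate = 0.11 × (0.26)^2 = 0.007436 M/s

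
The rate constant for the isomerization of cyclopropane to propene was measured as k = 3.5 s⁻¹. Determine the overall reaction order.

first order (1)

Step 1: The units of k for an nth-order reaction are (concentration)^(1-n)·(time)⁻¹.
Step 2: Here k has units s⁻¹, so the concentration exponent is 0.
Step 3: 1 - n = 0 ⇒ n = 1. The reaction is first order.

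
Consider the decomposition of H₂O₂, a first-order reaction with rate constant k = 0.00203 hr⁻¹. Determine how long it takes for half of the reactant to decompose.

341.5 hr

Step 1: For a first-order reaction, t₁/₂ = ln(2)/k
Step 2: t₁/₂ = ln(2)/0.00203
Step 3: t₁/₂ = 0.6931/0.00203 = 341.5 hr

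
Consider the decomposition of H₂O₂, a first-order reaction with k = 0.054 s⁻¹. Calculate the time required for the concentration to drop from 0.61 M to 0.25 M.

16.52 s

Step 1: For first-order: t = ln([H₂O₂]₀/[H₂O₂])/k
Step 2: t = ln(0.61/0.25)/0.054
Step 3: t = ln(2.44)/0.054
Step 4: t = 0.892/0.054 = 16.52 s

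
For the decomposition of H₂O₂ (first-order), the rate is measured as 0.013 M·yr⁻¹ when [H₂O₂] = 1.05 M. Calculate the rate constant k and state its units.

0.01238 yr⁻¹

Step 1: rate = k[H₂O₂]^1, so k = rate / [H₂O₂]^1.
Step 2: k = 0.013 / (1.05)^1 = 0.013 / 1.05.
Step 3: k = 0.01238 yr⁻¹.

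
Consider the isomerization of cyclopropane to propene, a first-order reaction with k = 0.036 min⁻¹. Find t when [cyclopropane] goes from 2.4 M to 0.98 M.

24.88 min

Step 1: For first-order: t = ln([cyclopropane]₀/[cyclopropane])/k
Step 2: t = ln(2.4/0.98)/0.036
Step 3: t = ln(2.449)/0.036
Step 4: t = 0.8957/0.036 = 24.88 min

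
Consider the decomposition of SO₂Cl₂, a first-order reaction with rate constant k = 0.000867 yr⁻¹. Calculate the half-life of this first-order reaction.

799.5 yr

Step 1: For a first-order reaction, t₁/₂ = ln(2)/k
Step 2: t₁/₂ = ln(2)/0.000867
Step 3: t₁/₂ = 0.6931/0.000867 = 799.5 yr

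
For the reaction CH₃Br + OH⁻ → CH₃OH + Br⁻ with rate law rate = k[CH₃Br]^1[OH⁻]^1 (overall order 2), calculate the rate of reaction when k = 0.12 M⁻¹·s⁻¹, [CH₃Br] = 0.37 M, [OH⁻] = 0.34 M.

0.0151 M/s

Step 1: The rate law is rate = k[CH₃Br]^1[OH⁻]^1, overall order = 1+1 = 2
Step 2: Substitute values: rate = 0.12 × (0.37)^1 × (0.34)^1
Step 3: rate = 0.12 × 0.37 × 0.34 = 0.015096 M/s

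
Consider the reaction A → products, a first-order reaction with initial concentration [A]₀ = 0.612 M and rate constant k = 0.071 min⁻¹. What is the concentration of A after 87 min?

0.001271 M

Step 1: For a first-order reaction: [A] = [A]₀ × e^(-kt)
Step 2: [A] = 0.612 × e^(-0.071 × 87)
Step 3: [A] = 0.612 × e^(-6.177)
Step 4: [A] = 0.612 × 0.00207665 = 0.001271 M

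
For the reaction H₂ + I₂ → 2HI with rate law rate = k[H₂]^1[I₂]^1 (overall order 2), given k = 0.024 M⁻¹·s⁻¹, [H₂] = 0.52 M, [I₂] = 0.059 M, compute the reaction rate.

0.0007363 M/s

Step 1: The rate law is rate = k[H₂]^1[I₂]^1, overall order = 1+1 = 2
Step 2: Substitute values: rate = 0.024 × (0.52)^1 × (0.059)^1
Step 3: rate = 0.024 × 0.52 × 0.059 = 0.00073632 M/s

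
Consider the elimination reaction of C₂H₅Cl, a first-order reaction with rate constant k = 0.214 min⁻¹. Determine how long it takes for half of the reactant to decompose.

3.239 min

Step 1: For a first-order reaction, t₁/₂ = ln(2)/k
Step 2: t₁/₂ = ln(2)/0.214
Step 3: t₁/₂ = 0.6931/0.214 = 3.239 min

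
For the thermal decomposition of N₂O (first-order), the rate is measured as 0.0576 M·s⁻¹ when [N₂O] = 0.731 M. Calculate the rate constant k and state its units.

0.0788 s⁻¹

Step 1: rate = k[N₂O]^1, so k = rate / [N₂O]^1.
Step 2: k = 0.0576 / (0.731)^1 = 0.0576 / 0.731.
Step 3: k = 0.0788 s⁻¹.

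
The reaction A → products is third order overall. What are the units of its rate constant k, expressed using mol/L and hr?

(mol/L)⁻²·hr⁻¹

Step 1: For overall order n, rate = k × (concentration)^n.
Step 2: Rate has units mol/L·hr⁻¹; concentration term has units (mol/L)^3.
Step 3: k = rate / (concentration)^n, so units of k = (mol/L)^(1-3)·hr⁻¹ = (mol/L)⁻²·hr⁻¹.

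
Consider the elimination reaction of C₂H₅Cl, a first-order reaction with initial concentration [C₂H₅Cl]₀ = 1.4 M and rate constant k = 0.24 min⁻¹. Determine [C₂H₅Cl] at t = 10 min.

0.127 M

Step 1: For a first-order reaction: [C₂H₅Cl] = [C₂H₅Cl]₀ × e^(-kt)
Step 2: [C₂H₅Cl] = 1.4 × e^(-0.24 × 10)
Step 3: [C₂H₅Cl] = 1.4 × e^(-2.4)
Step 4: [C₂H₅Cl] = 1.4 × 0.090718 = 0.127 M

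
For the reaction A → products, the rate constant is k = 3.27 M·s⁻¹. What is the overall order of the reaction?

zeroth order (0)

Step 1: The units of k for an nth-order reaction are (concentration)^(1-n)·(time)⁻¹.
Step 2: Here k has units M·s⁻¹, so the concentration exponent is 1.
Step 3: 1 - n = 1 ⇒ n = 0. The reaction is zeroth order.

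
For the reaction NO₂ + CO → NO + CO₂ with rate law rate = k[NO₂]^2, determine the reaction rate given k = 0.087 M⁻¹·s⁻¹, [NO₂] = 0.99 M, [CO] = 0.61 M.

0.08527 M/s

Step 1: The rate law is rate = k[NO₂]^2
Step 2: Note that the rate does not depend on [CO] (zero order in CO).
Step 3: rate = 0.087 × (0.99)^2 = 0.0852687 M/s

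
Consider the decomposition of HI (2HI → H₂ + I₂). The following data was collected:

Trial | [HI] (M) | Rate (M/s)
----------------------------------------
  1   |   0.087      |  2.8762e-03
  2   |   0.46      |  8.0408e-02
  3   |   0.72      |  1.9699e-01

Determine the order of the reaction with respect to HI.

second order (2)

Step 1: Compare trials to find order n where rate₂/rate₁ = ([HI]₂/[HI]₁)^n
Step 2: rate₂/rate₁ = 8.0408e-02/2.8762e-03 = 27.96
Step 3: [HI]₂/[HI]₁ = 0.46/0.087 = 5.287
Step 4: n = ln(27.96)/ln(5.287) = 2.00 ≈ 2
Step 5: The reaction is second order in HI.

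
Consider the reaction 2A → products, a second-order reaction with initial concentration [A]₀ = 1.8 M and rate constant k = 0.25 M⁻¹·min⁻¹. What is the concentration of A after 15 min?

0.2323 M

Step 1: For a second-order reaction: 1/[A] = 1/[A]₀ + kt
Step 2: 1/[A] = 1/1.8 + 0.25 × 15
Step 3: 1/[A] = 0.5556 + 3.75 = 4.306
Step 4: [A] = 1/4.306 = 0.2323 M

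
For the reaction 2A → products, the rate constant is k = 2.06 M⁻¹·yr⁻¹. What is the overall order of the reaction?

second order (2)

Step 1: The units of k for an nth-order reaction are (concentration)^(1-n)·(time)⁻¹.
Step 2: Here k has units M⁻¹·yr⁻¹, so the concentration exponent is -1.
Step 3: 1 - n = -1 ⇒ n = 2. The reaction is second order.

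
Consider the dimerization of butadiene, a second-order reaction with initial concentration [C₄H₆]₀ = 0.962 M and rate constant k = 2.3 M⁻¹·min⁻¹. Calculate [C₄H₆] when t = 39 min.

0.01102 M

Step 1: For a second-order reaction: 1/[C₄H₆] = 1/[C₄H₆]₀ + kt
Step 2: 1/[C₄H₆] = 1/0.962 + 2.3 × 39
Step 3: 1/[C₄H₆] = 1.04 + 89.7 = 90.74
Step 4: [C₄H₆] = 1/90.74 = 0.01102 M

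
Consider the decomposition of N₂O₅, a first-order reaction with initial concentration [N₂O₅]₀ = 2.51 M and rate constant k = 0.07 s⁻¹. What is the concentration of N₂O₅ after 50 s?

0.0758 M

Step 1: For a first-order reaction: [N₂O₅] = [N₂O₅]₀ × e^(-kt)
Step 2: [N₂O₅] = 2.51 × e^(-0.07 × 50)
Step 3: [N₂O₅] = 2.51 × e^(-3.5)
Step 4: [N₂O₅] = 2.51 × 0.0301974 = 0.0758 M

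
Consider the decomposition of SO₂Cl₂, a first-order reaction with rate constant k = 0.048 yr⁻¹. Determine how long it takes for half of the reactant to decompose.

14.44 yr

Step 1: For a first-order reaction, t₁/₂ = ln(2)/k
Step 2: t₁/₂ = ln(2)/0.048
Step 3: t₁/₂ = 0.6931/0.048 = 14.44 yr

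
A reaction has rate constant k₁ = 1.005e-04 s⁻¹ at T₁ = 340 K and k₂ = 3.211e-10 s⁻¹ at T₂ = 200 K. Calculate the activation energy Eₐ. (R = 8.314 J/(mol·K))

51.1 kJ/mol

Step 1: Use the two-temperature Arrhenius form: ln(k₂/k₁) = -Eₐ/R × (1/T₂ - 1/T₁)
Step 2: ln(k₂/k₁) = ln(3.211e-10/1.005e-04) = ln(3.19502e-06) = -12.6539
Step 3: 1/T₂ - 1/T₁ = 1/200 - 1/340 = 2.058824e-03 K⁻¹
Step 4: Eₐ = -R × ln(k₂/k₁) / (1/T₂ - 1/T₁) = -8.314 × -12.6539 / 2.058824e-03
Step 5: Eₐ = 5.1099e+04 J/mol = 51.1 kJ/mol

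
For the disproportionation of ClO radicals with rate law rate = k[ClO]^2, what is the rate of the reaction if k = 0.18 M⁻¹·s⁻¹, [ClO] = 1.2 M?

0.2592 M/s

Step 1: Identify the rate law: rate = k[ClO]^2
Step 2: Substitute values: rate = 0.18 × (1.2)^2
Step 3: Calculate: rate = 0.18 × 1.44 = 0.2592 M/s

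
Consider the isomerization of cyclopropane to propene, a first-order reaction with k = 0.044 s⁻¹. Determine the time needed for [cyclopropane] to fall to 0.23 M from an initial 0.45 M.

15.25 s

Step 1: For first-order: t = ln([cyclopropane]₀/[cyclopropane])/k
Step 2: t = ln(0.45/0.23)/0.044
Step 3: t = ln(1.957)/0.044
Step 4: t = 0.6712/0.044 = 15.25 s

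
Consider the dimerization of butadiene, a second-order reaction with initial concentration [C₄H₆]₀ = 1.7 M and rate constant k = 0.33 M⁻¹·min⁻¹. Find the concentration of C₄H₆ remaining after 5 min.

0.4468 M

Step 1: For a second-order reaction: 1/[C₄H₆] = 1/[C₄H₆]₀ + kt
Step 2: 1/[C₄H₆] = 1/1.7 + 0.33 × 5
Step 3: 1/[C₄H₆] = 0.5882 + 1.65 = 2.238
Step 4: [C₄H₆] = 1/2.238 = 0.4468 M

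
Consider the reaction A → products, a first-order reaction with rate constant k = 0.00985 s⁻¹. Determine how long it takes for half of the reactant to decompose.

70.37 s

Step 1: For a first-order reaction, t₁/₂ = ln(2)/k
Step 2: t₁/₂ = ln(2)/0.00985
Step 3: t₁/₂ = 0.6931/0.00985 = 70.37 s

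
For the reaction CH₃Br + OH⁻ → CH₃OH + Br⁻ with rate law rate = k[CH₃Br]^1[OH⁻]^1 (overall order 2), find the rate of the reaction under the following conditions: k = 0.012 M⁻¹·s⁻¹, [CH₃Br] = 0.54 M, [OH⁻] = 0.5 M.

0.00324 M/s

Step 1: The rate law is rate = k[CH₃Br]^1[OH⁻]^1, overall order = 1+1 = 2
Step 2: Substitute values: rate = 0.012 × (0.54)^1 × (0.5)^1
Step 3: rate = 0.012 × 0.54 × 0.5 = 0.00324 M/s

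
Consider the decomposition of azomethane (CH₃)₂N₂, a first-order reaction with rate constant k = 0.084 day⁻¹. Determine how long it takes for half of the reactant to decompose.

8.252 day

Step 1: For a first-order reaction, t₁/₂ = ln(2)/k
Step 2: t₁/₂ = ln(2)/0.084
Step 3: t₁/₂ = 0.6931/0.084 = 8.252 day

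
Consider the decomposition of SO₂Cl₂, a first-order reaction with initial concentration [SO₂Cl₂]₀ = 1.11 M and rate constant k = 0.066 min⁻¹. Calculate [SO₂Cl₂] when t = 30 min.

0.1533 M

Step 1: For a first-order reaction: [SO₂Cl₂] = [SO₂Cl₂]₀ × e^(-kt)
Step 2: [SO₂Cl₂] = 1.11 × e^(-0.066 × 30)
Step 3: [SO₂Cl₂] = 1.11 × e^(-1.98)
Step 4: [SO₂Cl₂] = 1.11 × 0.138069 = 0.1533 M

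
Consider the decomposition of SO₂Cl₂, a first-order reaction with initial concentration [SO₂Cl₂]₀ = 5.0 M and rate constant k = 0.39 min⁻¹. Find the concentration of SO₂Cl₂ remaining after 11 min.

0.06852 M

Step 1: For a first-order reaction: [SO₂Cl₂] = [SO₂Cl₂]₀ × e^(-kt)
Step 2: [SO₂Cl₂] = 5.0 × e^(-0.39 × 11)
Step 3: [SO₂Cl₂] = 5.0 × e^(-4.29)
Step 4: [SO₂Cl₂] = 5.0 × 0.0137049 = 0.06852 M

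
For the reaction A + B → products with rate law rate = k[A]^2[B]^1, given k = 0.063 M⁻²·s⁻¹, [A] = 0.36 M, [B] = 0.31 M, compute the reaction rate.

0.002531 M/s

Step 1: The rate law is rate = k[A]^2[B]^1
Step 2: Substitute: rate = 0.063 × (0.36)^2 × (0.31)^1
Step 3: rate = 0.063 × 0.1296 × 0.31 = 0.00253109 M/s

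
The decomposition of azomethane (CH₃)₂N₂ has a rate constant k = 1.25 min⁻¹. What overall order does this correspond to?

first order (1)

Step 1: The units of k for an nth-order reaction are (concentration)^(1-n)·(time)⁻¹.
Step 2: Here k has units min⁻¹, so the concentration exponent is 0.
Step 3: 1 - n = 0 ⇒ n = 1. The reaction is first order.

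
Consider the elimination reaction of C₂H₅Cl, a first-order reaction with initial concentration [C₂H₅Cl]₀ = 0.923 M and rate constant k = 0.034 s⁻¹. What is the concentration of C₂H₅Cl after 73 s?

0.07714 M

Step 1: For a first-order reaction: [C₂H₅Cl] = [C₂H₅Cl]₀ × e^(-kt)
Step 2: [C₂H₅Cl] = 0.923 × e^(-0.034 × 73)
Step 3: [C₂H₅Cl] = 0.923 × e^(-2.482)
Step 4: [C₂H₅Cl] = 0.923 × 0.0835759 = 0.07714 M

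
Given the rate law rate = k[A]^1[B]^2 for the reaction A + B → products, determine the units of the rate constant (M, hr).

M⁻²·hr⁻¹

Step 1: Overall order = 1 + 2 = 3.
Step 2: rate has units M·hr⁻¹; [A]^1[B]^2 has units M^3.
Step 3: k = rate/([A]^1[B]^2), so units of k = M^(1-3)·hr⁻¹ = M⁻²·hr⁻¹.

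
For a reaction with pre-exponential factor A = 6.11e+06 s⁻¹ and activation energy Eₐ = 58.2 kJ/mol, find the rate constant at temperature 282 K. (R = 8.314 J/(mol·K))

1.01e-04 s⁻¹

Step 1: Use the Arrhenius equation: k = A × exp(-Eₐ/RT)
Step 2: Convert Eₐ to J/mol: 58.2 kJ/mol = 58200 J/mol
Step 3: Calculate the exponent: -Eₐ/(RT) = -58200/(8.314 × 282) = -24.82355
Step 4: k = 6.11e+06 × exp(-24.82355)
Step 5: k = 6.11e+06 × 1.65680e-11 = 1.0123e-04 s⁻¹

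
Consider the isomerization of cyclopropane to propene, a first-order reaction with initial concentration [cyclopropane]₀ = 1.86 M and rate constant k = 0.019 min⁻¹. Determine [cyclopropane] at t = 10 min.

1.538 M

Step 1: For a first-order reaction: [cyclopropane] = [cyclopropane]₀ × e^(-kt)
Step 2: [cyclopropane] = 1.86 × e^(-0.019 × 10)
Step 3: [cyclopropane] = 1.86 × e^(-0.19)
Step 4: [cyclopropane] = 1.86 × 0.826959 = 1.538 M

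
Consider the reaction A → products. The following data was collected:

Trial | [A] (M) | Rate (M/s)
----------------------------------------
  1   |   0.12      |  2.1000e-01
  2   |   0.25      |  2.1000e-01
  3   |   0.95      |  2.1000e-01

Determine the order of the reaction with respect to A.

zeroth order (0)

Step 1: Compare trials - when concentration changes, rate stays constant.
Step 2: rate₂/rate₁ = 2.1000e-01/2.1000e-01 = 1
Step 3: [A]₂/[A]₁ = 0.25/0.12 = 2.083
Step 4: Since rate ratio ≈ (conc ratio)^0, the reaction is zeroth order.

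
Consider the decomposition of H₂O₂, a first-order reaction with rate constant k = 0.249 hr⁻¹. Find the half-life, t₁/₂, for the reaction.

2.784 hr

Step 1: For a first-order reaction, t₁/₂ = ln(2)/k
Step 2: t₁/₂ = ln(2)/0.249
Step 3: t₁/₂ = 0.6931/0.249 = 2.784 hr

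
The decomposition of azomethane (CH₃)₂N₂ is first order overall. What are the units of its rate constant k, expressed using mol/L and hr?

hr⁻¹

Step 1: For overall order n, rate = k × (concentration)^n.
Step 2: Rate has units mol/L·hr⁻¹; concentration term has units (mol/L)^1.
Step 3: k = rate / (concentration)^n, so units of k = (mol/L)^(1-1)·hr⁻¹ = hr⁻¹.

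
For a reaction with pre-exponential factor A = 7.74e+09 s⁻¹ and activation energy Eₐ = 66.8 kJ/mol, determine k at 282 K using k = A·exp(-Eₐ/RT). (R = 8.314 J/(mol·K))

3.27e-03 s⁻¹

Step 1: Use the Arrhenius equation: k = A × exp(-Eₐ/RT)
Step 2: Convert Eₐ to J/mol: 66.8 kJ/mol = 66800 J/mol
Step 3: Calculate the exponent: -Eₐ/(RT) = -66800/(8.314 × 282) = -28.49163
Step 4: k = 7.74e+09 × exp(-28.49163)
Step 5: k = 7.74e+09 × 4.22905e-13 = 3.2733e-03 s⁻¹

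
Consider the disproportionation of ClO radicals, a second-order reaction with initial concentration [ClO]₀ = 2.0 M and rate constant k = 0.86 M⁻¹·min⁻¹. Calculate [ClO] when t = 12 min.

0.09242 M

Step 1: For a second-order reaction: 1/[ClO] = 1/[ClO]₀ + kt
Step 2: 1/[ClO] = 1/2.0 + 0.86 × 12
Step 3: 1/[ClO] = 0.5 + 10.32 = 10.82
Step 4: [ClO] = 1/10.82 = 0.09242 M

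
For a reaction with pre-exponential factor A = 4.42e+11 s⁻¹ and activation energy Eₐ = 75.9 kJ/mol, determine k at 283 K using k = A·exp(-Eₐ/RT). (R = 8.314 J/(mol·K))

4.32e-03 s⁻¹

Step 1: Use the Arrhenius equation: k = A × exp(-Eₐ/RT)
Step 2: Convert Eₐ to J/mol: 75.9 kJ/mol = 75900 J/mol
Step 3: Calculate the exponent: -Eₐ/(RT) = -75900/(8.314 × 283) = -32.25859
Step 4: k = 4.42e+11 × exp(-32.25859)
Step 5: k = 4.42e+11 × 9.77850e-15 = 4.3221e-03 s⁻¹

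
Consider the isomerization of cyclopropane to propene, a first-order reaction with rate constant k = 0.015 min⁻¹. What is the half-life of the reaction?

46.21 min

Step 1: For a first-order reaction, t₁/₂ = ln(2)/k
Step 2: t₁/₂ = ln(2)/0.015
Step 3: t₁/₂ = 0.6931/0.015 = 46.21 min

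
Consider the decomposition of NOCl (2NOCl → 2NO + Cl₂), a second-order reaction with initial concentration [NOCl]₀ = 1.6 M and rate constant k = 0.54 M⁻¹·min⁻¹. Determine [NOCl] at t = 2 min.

0.5865 M

Step 1: For a second-order reaction: 1/[NOCl] = 1/[NOCl]₀ + kt
Step 2: 1/[NOCl] = 1/1.6 + 0.54 × 2
Step 3: 1/[NOCl] = 0.625 + 1.08 = 1.705
Step 4: [NOCl] = 1/1.705 = 0.5865 M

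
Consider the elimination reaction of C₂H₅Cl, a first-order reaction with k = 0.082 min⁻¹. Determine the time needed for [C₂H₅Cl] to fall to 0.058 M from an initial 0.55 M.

27.43 min

Step 1: For first-order: t = ln([C₂H₅Cl]₀/[C₂H₅Cl])/k
Step 2: t = ln(0.55/0.058)/0.082
Step 3: t = ln(9.483)/0.082
Step 4: t = 2.249/0.082 = 27.43 min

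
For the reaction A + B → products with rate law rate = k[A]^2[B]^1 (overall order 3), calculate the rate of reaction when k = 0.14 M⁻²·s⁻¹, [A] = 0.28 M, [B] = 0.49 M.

0.005378 M/s

Step 1: The rate law is rate = k[A]^2[B]^1, overall order = 2+1 = 3
Step 2: Substitute values: rate = 0.14 × (0.28)^2 × (0.49)^1
Step 3: rate = 0.14 × 0.0784 × 0.49 = 0.00537824 M/s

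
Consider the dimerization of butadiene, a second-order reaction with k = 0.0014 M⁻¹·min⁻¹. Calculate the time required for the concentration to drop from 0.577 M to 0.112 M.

5140 min

Step 1: For second-order: t = (1/[C₄H₆] - 1/[C₄H₆]₀)/k
Step 2: t = (1/0.112 - 1/0.577)/0.0014
Step 3: t = (8.929 - 1.733)/0.0014
Step 4: t = 7.195/0.0014 = 5140 min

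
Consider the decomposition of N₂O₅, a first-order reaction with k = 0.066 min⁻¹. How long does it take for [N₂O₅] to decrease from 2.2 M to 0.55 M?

21 min

Step 1: For first-order: t = ln([N₂O₅]₀/[N₂O₅])/k
Step 2: t = ln(2.2/0.55)/0.066
Step 3: t = ln(4)/0.066
Step 4: t = 1.386/0.066 = 21 min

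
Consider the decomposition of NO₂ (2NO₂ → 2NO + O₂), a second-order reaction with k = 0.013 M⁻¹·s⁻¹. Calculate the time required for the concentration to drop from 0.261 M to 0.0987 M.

484.6 s

Step 1: For second-order: t = (1/[NO₂] - 1/[NO₂]₀)/k
Step 2: t = (1/0.0987 - 1/0.261)/0.013
Step 3: t = (10.13 - 3.831)/0.013
Step 4: t = 6.3/0.013 = 484.6 s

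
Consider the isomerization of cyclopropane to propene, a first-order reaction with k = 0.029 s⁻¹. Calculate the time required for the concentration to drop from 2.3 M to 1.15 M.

23.9 s

Step 1: For first-order: t = ln([cyclopropane]₀/[cyclopropane])/k
Step 2: t = ln(2.3/1.15)/0.029
Step 3: t = ln(2)/0.029
Step 4: t = 0.6931/0.029 = 23.9 s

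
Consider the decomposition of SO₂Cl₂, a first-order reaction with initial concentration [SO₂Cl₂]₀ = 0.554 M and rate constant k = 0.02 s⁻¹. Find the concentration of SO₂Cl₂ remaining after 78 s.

0.1164 M

Step 1: For a first-order reaction: [SO₂Cl₂] = [SO₂Cl₂]₀ × e^(-kt)
Step 2: [SO₂Cl₂] = 0.554 × e^(-0.02 × 78)
Step 3: [SO₂Cl₂] = 0.554 × e^(-1.56)
Step 4: [SO₂Cl₂] = 0.554 × 0.210136 = 0.1164 M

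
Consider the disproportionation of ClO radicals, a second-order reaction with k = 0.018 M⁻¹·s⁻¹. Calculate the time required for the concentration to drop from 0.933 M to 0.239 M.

172.9 s

Step 1: For second-order: t = (1/[ClO] - 1/[ClO]₀)/k
Step 2: t = (1/0.239 - 1/0.933)/0.018
Step 3: t = (4.184 - 1.072)/0.018
Step 4: t = 3.112/0.018 = 172.9 s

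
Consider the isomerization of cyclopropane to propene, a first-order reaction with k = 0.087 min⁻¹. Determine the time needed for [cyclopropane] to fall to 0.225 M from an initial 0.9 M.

15.93 min

Step 1: For first-order: t = ln([cyclopropane]₀/[cyclopropane])/k
Step 2: t = ln(0.9/0.225)/0.087
Step 3: t = ln(4)/0.087
Step 4: t = 1.386/0.087 = 15.93 min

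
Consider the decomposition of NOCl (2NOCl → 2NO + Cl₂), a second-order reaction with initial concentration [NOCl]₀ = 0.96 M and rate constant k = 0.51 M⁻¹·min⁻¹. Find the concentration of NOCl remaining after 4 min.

0.3245 M

Step 1: For a second-order reaction: 1/[NOCl] = 1/[NOCl]₀ + kt
Step 2: 1/[NOCl] = 1/0.96 + 0.51 × 4
Step 3: 1/[NOCl] = 1.042 + 2.04 = 3.082
Step 4: [NOCl] = 1/3.082 = 0.3245 M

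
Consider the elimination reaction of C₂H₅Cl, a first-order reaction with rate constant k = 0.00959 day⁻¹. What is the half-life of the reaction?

72.28 day

Step 1: For a first-order reaction, t₁/₂ = ln(2)/k
Step 2: t₁/₂ = ln(2)/0.00959
Step 3: t₁/₂ = 0.6931/0.00959 = 72.28 day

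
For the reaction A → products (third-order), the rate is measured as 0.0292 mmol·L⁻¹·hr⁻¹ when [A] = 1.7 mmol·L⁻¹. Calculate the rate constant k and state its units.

0.005943 (mmol·L⁻¹)⁻²·hr⁻¹

Step 1: rate = k[A]^3, so k = rate / [A]^3.
Step 2: k = 0.0292 / (1.7)^3 = 0.0292 / 4.913.
Step 3: k = 0.005943 (mmol·L⁻¹)⁻²·hr⁻¹.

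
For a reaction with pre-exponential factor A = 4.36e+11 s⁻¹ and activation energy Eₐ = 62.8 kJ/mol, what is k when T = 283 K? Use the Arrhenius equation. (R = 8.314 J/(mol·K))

1.12e+00 s⁻¹

Step 1: Use the Arrhenius equation: k = A × exp(-Eₐ/RT)
Step 2: Convert Eₐ to J/mol: 62.8 kJ/mol = 62800 J/mol
Step 3: Calculate the exponent: -Eₐ/(RT) = -62800/(8.314 × 283) = -26.69090
Step 4: k = 4.36e+11 × exp(-26.69090)
Step 5: k = 4.36e+11 × 2.56029e-12 = 1.1163e+00 s⁻¹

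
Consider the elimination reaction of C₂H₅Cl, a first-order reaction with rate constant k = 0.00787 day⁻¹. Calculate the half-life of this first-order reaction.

88.07 day

Step 1: For a first-order reaction, t₁/₂ = ln(2)/k
Step 2: t₁/₂ = ln(2)/0.00787
Step 3: t₁/₂ = 0.6931/0.00787 = 88.07 day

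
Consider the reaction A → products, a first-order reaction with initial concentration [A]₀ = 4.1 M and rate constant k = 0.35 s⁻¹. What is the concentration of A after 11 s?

0.08725 M

Step 1: For a first-order reaction: [A] = [A]₀ × e^(-kt)
Step 2: [A] = 4.1 × e^(-0.35 × 11)
Step 3: [A] = 4.1 × e^(-3.85)
Step 4: [A] = 4.1 × 0.0212797 = 0.08725 M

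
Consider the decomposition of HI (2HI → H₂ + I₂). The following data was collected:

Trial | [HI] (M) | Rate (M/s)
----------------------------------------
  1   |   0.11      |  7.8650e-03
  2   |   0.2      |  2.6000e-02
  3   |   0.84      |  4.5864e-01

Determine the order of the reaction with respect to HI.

second order (2)

Step 1: Compare trials to find order n where rate₂/rate₁ = ([HI]₂/[HI]₁)^n
Step 2: rate₂/rate₁ = 2.6000e-02/7.8650e-03 = 3.306
Step 3: [HI]₂/[HI]₁ = 0.2/0.11 = 1.818
Step 4: n = ln(3.306)/ln(1.818) = 2.00 ≈ 2
Step 5: The reaction is second order in HI.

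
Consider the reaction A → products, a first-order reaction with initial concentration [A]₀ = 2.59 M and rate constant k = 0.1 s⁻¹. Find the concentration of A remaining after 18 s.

0.4281 M

Step 1: For a first-order reaction: [A] = [A]₀ × e^(-kt)
Step 2: [A] = 2.59 × e^(-0.1 × 18)
Step 3: [A] = 2.59 × e^(-1.8)
Step 4: [A] = 2.59 × 0.165299 = 0.4281 M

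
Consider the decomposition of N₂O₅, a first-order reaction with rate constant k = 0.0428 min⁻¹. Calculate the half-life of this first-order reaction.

16.2 min

Step 1: For a first-order reaction, t₁/₂ = ln(2)/k
Step 2: t₁/₂ = ln(2)/0.0428
Step 3: t₁/₂ = 0.6931/0.0428 = 16.2 min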